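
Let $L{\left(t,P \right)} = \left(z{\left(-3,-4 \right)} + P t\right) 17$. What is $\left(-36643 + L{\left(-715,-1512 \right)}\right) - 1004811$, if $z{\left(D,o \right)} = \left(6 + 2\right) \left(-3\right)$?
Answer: $17336498$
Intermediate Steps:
$z{\left(D,o \right)} = -24$ ($z{\left(D,o \right)} = 8 \left(-3\right) = -24$)
$L{\left(t,P \right)} = -408 + 17 P t$ ($L{\left(t,P \right)} = \left(-24 + P t\right) 17 = -408 + 17 P t$)
$\left(-36643 + L{\left(-715,-1512 \right)}\right) - 1004811 = \left(-36643 - \left(408 + 25704 \left(-715\right)\right)\right) - 1004811 = \left(-36643 + \left(-408 + 18378360\right)\right) - 1004811 = \left(-36643 + 18377952\right) - 1004811 = 18341309 - 1004811 = 17336498$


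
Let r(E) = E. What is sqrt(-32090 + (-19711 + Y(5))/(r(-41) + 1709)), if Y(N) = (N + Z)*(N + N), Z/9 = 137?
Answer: I*sqrt(22323449067)/834 ≈ 179.15*I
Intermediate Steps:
Z = 1233 (Z = 9*137 = 1233)
Y(N) = 2*N*(1233 + N) (Y(N) = (N + 1233)*(N + N) = (1233 + N)*(2*N) = 2*N*(1233 + N))
sqrt(-32090 + (-19711 + Y(5))/(r(-41) + 1709)) = sqrt(-32090 + (-19711 + 2*5*(1233 + 5))/(-41 + 1709)) = sqrt(-32090 + (-19711 + 2*5*1238)/1668) = sqrt(-32090 + (-19711 + 12380)*(1/1668)) = sqrt(-32090 - 7331*1/1668) = sqrt(-32090 - 7331/1668) = sqrt(-53533451/1668) = I*sqrt(22323449067)/834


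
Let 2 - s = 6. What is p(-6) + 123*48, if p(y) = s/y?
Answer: 17714/3 ≈ 5904.7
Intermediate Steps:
s = -4 (s = 2 - 1*6 = 2 - 6 = -4)
p(y) = -4/y
p(-6) + 123*48 = -4/(-6) + 123*48 = -4*(-1/6) + 5904 = 2/3 + 5904 = 17714/3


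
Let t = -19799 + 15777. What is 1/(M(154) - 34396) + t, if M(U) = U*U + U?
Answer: -42335573/10526 ≈ -4022.0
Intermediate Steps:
t = -4022
M(U) = U + U² (M(U) = U² + U = U + U²)
1/(M(154) - 34396) + t = 1/(154*(1 + 154) - 34396) - 4022 = 1/(154*155 - 34396) - 4022 = 1/(23870 - 34396) - 4022 = 1/(-10526) - 4022 = -1/10526 - 4022 = -42335573/10526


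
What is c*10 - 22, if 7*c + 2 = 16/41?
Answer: -6974/287 ≈ -24.300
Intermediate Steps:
c = -66/287 (c = -2/7 + (16/41)/7 = -2/7 + (16*(1/41))/7 = -2/7 + (⅐)*(16/41) = -2/7 + 16/287 = -66/287 ≈ -0.22997)
c*10 - 22 = -66/287*10 - 22 = -660/287 - 22 = -6974/287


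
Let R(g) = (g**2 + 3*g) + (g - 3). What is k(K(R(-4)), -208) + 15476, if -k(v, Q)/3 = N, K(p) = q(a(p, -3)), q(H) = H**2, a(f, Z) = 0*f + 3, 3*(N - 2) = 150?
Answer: 15320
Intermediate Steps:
N = 52 (N = 2 + (1/3)*150 = 2 + 50 = 52)
R(g) = -3 + g**2 + 4*g (R(g) = (g**2 + 3*g) + (-3 + g) = -3 + g**2 + 4*g)
a(f, Z) = 3 (a(f, Z) = 0 + 3 = 3)
K(p) = 9 (K(p) = 3**2 = 9)
k(v, Q) = -156 (k(v, Q) = -3*52 = -156)
k(K(R(-4)), -208) + 15476 = -156 + 15476 = 15320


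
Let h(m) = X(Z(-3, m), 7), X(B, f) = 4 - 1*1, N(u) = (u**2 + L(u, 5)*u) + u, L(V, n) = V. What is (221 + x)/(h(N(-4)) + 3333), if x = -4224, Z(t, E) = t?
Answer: -4003/3336 ≈ -1.1999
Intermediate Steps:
N(u) = u + 2*u**2 (N(u) = (u**2 + u*u) + u = (u**2 + u**2) + u = 2*u**2 + u = u + 2*u**2)
X(B, f) = 3 (X(B, f) = 4 - 1 = 3)
h(m) = 3
(221 + x)/(h(N(-4)) + 3333) = (221 - 4224)/(3 + 3333) = -4003/3336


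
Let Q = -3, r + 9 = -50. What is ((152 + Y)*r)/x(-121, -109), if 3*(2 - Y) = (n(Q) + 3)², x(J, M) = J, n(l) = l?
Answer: 826/11 ≈ 75.091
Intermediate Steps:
r = -59 (r = -9 - 50 = -59)
Y = 2 (Y = 2 - (-3 + 3)²/3 = 2 - ⅓*0² = 2 - ⅓*0 = 2 + 0 = 2)
((152 + Y)*r)/x(-121, -109) = ((152 + 2)*(-59))/(-121) = (154*(-59))*(-1/121) = -9086*(-1/121) = 826/11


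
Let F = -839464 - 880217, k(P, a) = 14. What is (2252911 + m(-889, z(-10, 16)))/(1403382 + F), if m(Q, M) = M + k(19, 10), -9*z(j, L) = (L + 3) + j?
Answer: -2252924/316299 ≈ -7.1228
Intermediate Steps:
z(j, L) = -⅓ - L/9 - j/9 (z(j, L) = -((L + 3) + j)/9 = -((3 + L) + j)/9 = -(3 + L + j)/9 = -⅓ - L/9 - j/9)
F = -1719681
m(Q, M) = 14 + M (m(Q, M) = M + 14 = 14 + M)
(2252911 + m(-889, z(-10, 16)))/(1403382 + F) = (2252911 + (14 + (-⅓ - ⅑*16 - ⅑*(-10))))/(1403382 - 1719681) = (2252911 + (14 + (-⅓ - 16/9 + 10/9)))/(-316299) = (2252911 + (14 - 1))*(-1/316299) = (2252911 + 13)*(-1/316299) = 2252924*(-1/316299) = -2252924/316299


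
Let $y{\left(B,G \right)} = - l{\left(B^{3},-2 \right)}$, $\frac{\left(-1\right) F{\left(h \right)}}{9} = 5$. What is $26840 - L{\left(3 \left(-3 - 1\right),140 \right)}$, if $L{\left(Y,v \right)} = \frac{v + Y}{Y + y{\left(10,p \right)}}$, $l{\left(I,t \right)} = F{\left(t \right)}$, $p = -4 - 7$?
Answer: $\frac{885592}{33} \approx 26836.0$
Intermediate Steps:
$F{\left(h \right)} = -45$ ($F{\left(h \right)} = \left(-9\right) 5 = -45$)
$p = -11$ ($p = -4 - 7 = -11$)
$l{\left(I,t \right)} = -45$
$y{\left(B,G \right)} = 45$ ($y{\left(B,G \right)} = \left(-1\right) \left(-45\right) = 45$)
$L{\left(Y,v \right)} = \frac{Y + v}{45 + Y}$ ($L{\left(Y,v \right)} = \frac{v + Y}{Y + 45} = \frac{Y + v}{45 + Y}$)
$26840 - L{\left(3 \left(-3 - 1\right),140 \right)} = 26840 - \frac{3 \left(-3 - 1\right) + 140}{45 + 3 \left(-3 - 1\right)} = 26840 - \frac{3 \left(-4\right) + 140}{45 + 3 \left(-4\right)} = 26840 - \frac{-12 + 140}{45 - 12} = 26840 - \frac{1}{33} \cdot 128 = 26840 - \frac{128}{33} = \frac{885592}{33}$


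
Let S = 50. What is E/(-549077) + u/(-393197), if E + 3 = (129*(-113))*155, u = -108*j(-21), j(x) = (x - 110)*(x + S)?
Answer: 663122342802/215895429169 ≈ 3.0715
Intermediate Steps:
j(x) = (-110 + x)*(50 + x) (j(x) = (x - 110)*(x + 50) = (-110 + x)*(50 + x))
u = 410292 (u = -108*(-5500 + (-21)² - 60*(-21)) = -108*(-5500 + 441 + 1260) = -108*(-3799) = 410292)
E = -2259438 (E = -3 + (129*(-113))*155 = -3 - 14577*155 = -3 - 2259435 = -2259438)
E/(-549077) + u/(-393197) = -2259438/(-549077) + 410292/(-393197) = -2259438*(-1/549077) + 410292*(-1/393197) = 2259438/549077 - 410292/393197 = 663122342802/215895429169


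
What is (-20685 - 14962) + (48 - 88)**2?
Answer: -34047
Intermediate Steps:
(-20685 - 14962) + (48 - 88)**2 = -35647 + (-40)**2 = -35647 + 1600 = -34047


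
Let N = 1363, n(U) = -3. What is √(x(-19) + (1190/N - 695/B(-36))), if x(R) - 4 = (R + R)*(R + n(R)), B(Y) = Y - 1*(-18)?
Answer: √58819624390/8178 ≈ 29.656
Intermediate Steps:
B(Y) = 18 + Y (B(Y) = Y + 18 = 18 + Y)
x(R) = 4 + 2*R*(-3 + R) (x(R) = 4 + (R + R)*(R - 3) = 4 + (2*R)*(-3 + R) = 4 + 2*R*(-3 + R))
√(x(-19) + (1190/N - 695/B(-36))) = √((4 - 6*(-19) + 2*(-19)²) + (1190/1363 - 695/(18 - 36))) = √((4 + 114 + 2*361) + (1190*(1/1363) - 695/(-18))) = √((4 + 114 + 722) + (1190/1363 - 695*(-1/18))) = √(840 + (1190/1363 + 695/18)) = √(840 + 968705/24534) = √(21577265/24534) = √58819624390/8178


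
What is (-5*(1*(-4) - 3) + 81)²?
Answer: 13456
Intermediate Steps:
(-5*(1*(-4) - 3) + 81)² = (-5*(-4 - 3) + 81)² = (-5*(-7) + 81)² = (35 + 81)² = 116² = 13456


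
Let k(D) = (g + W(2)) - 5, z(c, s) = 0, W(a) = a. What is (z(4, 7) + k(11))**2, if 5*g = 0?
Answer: 9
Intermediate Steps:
g = 0 (g = (1/5)*0 = 0)
k(D) = -3 (k(D) = (0 + 2) - 5 = 2 - 5 = -3)
(z(4, 7) + k(11))**2 = (0 - 3)**2 = (-3)**2 = 9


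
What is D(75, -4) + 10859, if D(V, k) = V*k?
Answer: 10559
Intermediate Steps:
D(75, -4) + 10859 = 75*(-4) + 10859 = -300 + 10859 = 10559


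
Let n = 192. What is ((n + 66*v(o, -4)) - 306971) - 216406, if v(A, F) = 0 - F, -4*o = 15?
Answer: -522921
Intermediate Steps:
o = -15/4 (o = -1/4*15 = -15/4 ≈ -3.7500)
v(A, F) = -F
((n + 66*v(o, -4)) - 306971) - 216406 = ((192 + 66*(-1*(-4))) - 306971) - 216406 = ((192 + 66*4) - 306971) - 216406 = ((192 + 264) - 306971) - 216406 = (456 - 306971) - 216406 = -306515 - 216406 = -522921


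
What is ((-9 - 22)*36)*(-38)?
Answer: 42408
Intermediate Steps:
((-9 - 22)*36)*(-38) = -31*36*(-38) = -1116*(-38) = 42408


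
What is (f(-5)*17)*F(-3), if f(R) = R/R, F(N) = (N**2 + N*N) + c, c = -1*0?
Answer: 306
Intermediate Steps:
c = 0
F(N) = 2*N**2 (F(N) = (N**2 + N*N) + 0 = (N**2 + N**2) + 0 = 2*N**2 + 0 = 2*N**2)
f(R) = 1
(f(-5)*17)*F(-3) = (1*17)*(2*(-3)**2) = 17*(2*9) = 17*18 = 306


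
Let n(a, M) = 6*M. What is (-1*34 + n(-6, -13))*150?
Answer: -16800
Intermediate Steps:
(-1*34 + n(-6, -13))*150 = (-1*34 + 6*(-13))*150 = (-34 - 78)*150 = -112*150 = -16800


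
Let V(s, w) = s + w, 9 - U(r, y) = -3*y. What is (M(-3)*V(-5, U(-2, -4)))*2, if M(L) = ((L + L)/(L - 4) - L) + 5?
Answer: -992/7 ≈ -141.71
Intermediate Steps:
U(r, y) = 9 + 3*y (U(r, y) = 9 - (-3)*y = 9 + 3*y)
M(L) = 5 - L + 2*L/(-4 + L) (M(L) = ((2*L)/(-4 + L) - L) + 5 = (2*L/(-4 + L) - L) + 5 = (-L + 2*L/(-4 + L)) + 5 = 5 - L + 2*L/(-4 + L))
(M(-3)*V(-5, U(-2, -4)))*2 = (((-20 - 1*(-3)² + 11*(-3))/(-4 - 3))*(-5 + (9 + 3*(-4))))*2 = (((-20 - 1*9 - 33)/(-7))*(-5 + (9 - 12)))*2 = ((-(-20 - 9 - 33)/7)*(-5 - 3))*2 = (-⅐*(-62)*(-8))*2 = ((62/7)*(-8))*2 = -496/7*2 = -992/7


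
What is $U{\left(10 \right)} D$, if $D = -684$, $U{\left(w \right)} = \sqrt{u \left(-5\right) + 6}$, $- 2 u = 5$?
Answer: $- 342 \sqrt{74} \approx -2942.0$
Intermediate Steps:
$u = - \frac{5}{2}$ ($u = \left(- \frac{1}{2}\right) 5 = - \frac{5}{2} \approx -2.5$)
$U{\left(w \right)} = \frac{\sqrt{74}}{2}$ ($U{\left(w \right)} = \sqrt{\left(- \frac{5}{2}\right) \left(-5\right) + 6} = \sqrt{\frac{25}{2} + 6} = \sqrt{\frac{37}{2}} = \frac{\sqrt{74}}{2}$)
$U{\left(10 \right)} D = \frac{\sqrt{74}}{2} \left(-684\right) = - 342 \sqrt{74}$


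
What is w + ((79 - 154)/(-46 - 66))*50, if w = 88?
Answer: 6803/56 ≈ 121.48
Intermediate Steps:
w + ((79 - 154)/(-46 - 66))*50 = 88 + ((79 - 154)/(-46 - 66))*50 = 88 - 75/(-112)*50 = 88 - 75*(-1/112)*50 = 88 + (75/112)*50 = 88 + 1875/56 = 6803/56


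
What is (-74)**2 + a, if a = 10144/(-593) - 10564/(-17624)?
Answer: 14264334457/2612758 ≈ 5459.5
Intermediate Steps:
a = -43128351/2612758 (a = 10144*(-1/593) - 10564*(-1/17624) = -10144/593 + 2641/4406 = -43128351/2612758 ≈ -16.507)
(-74)**2 + a = (-74)**2 - 43128351/2612758 = 5476 - 43128351/2612758 = 14264334457/2612758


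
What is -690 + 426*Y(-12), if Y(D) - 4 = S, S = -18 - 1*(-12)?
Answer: -1542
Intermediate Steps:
S = -6 (S = -18 + 12 = -6)
Y(D) = -2 (Y(D) = 4 - 6 = -2)
-690 + 426*Y(-12) = -690 + 426*(-2) = -690 - 852 = -1542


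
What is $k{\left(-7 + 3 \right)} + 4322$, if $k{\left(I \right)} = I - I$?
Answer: $4322$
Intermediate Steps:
$k{\left(I \right)} = 0$
$k{\left(-7 + 3 \right)} + 4322 = 0 + 4322 = 4322$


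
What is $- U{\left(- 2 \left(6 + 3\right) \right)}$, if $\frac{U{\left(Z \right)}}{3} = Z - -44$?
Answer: $-78$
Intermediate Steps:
$U{\left(Z \right)} = 132 + 3 Z$ ($U{\left(Z \right)} = 3 \left(Z - -44\right) = 3 \left(Z + 44\right) = 3 \left(44 + Z\right) = 132 + 3 Z$)
$- U{\left(- 2 \left(6 + 3\right) \right)} = - (132 + 3 \left(- 2 \left(6 + 3\right)\right)) = - (132 + 3 \left(\left(-2\right) 9\right)) = - (132 + 3 \left(-18\right)) = - (132 - 54) = \left(-1\right) 78 = -78$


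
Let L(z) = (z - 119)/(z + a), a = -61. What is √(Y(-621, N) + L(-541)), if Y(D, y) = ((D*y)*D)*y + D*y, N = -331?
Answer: √3828020826689682/301 ≈ 2.0555e+5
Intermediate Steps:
L(z) = (-119 + z)/(-61 + z) (L(z) = (z - 119)/(z - 61) = (-119 + z)/(-61 + z))
Y(D, y) = D*y + D²*y² (Y(D, y) = (y*D²)*y + D*y = D²*y² + D*y = D*y + D²*y²)
√(Y(-621, N) + L(-541)) = √(-621*(-331)*(1 - 621*(-331)) + (-119 - 541)/(-61 - 541)) = √(-621*(-331)*(1 + 205551) - 660/(-602)) = √(-621*(-331)*205552 - 1/602*(-660)) = √(42251419152 + 330/301) = √(12717677165082/301) = √3828020826689682/301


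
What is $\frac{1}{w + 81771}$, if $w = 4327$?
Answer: $\frac{1}{86098} \approx 1.1615 \cdot 10^{-5}$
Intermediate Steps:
$\frac{1}{w + 81771} = \frac{1}{4327 + 81771} = \frac{1}{86098}$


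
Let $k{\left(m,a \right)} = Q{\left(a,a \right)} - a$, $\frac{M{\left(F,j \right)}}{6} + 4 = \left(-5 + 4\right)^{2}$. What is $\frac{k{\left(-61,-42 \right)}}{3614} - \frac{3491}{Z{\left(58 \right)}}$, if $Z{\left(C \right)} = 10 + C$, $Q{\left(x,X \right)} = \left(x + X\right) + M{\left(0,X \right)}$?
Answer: $- \frac{6310277}{122876} \approx -51.355$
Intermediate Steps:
$M{\left(F,j \right)} = -18$ ($M{\left(F,j \right)} = -24 + 6 \left(-5 + 4\right)^{2} = -24 + 6 \left(-1\right)^{2} = -24 + 6 \cdot 1 = -24 + 6 = -18$)
$Q{\left(x,X \right)} = -18 + X + x$ ($Q{\left(x,X \right)} = \left(x + X\right) - 18 = \left(X + x\right) - 18 = -18 + X + x$)
$k{\left(m,a \right)} = -18 + a$ ($k{\left(m,a \right)} = \left(-18 + a + a\right) - a = \left(-18 + 2 a\right) - a = -18 + a$)
$\frac{k{\left(-61,-42 \right)}}{3614} - \frac{3491}{Z{\left(58 \right)}} = \frac{-18 - 42}{3614} - \frac{3491}{10 + 58} = \left(-60\right) \frac{1}{3614} - \frac{3491}{68} = - \frac{30}{1807} - \frac{3491}{68} = - \frac{6310277}{122876}$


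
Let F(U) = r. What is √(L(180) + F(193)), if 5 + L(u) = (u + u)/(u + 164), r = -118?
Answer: 2*I*√56373/43 ≈ 11.043*I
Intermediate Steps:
F(U) = -118
L(u) = -5 + 2*u/(164 + u) (L(u) = -5 + (u + u)/(u + 164) = -5 + (2*u)/(164 + u) = -5 + 2*u/(164 + u))
√(L(180) + F(193)) = √((-820 - 3*180)/(164 + 180) - 118) = √((-820 - 540)/344 - 118) = √((1/344)*(-1360) - 118) = √(-170/43 - 118) = √(-5244/43) = 2*I*√56373/43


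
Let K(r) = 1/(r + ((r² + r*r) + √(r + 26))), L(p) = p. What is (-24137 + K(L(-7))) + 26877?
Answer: 22637971/8262 - √19/8262 ≈ 2740.0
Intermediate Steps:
K(r) = 1/(r + √(26 + r) + 2*r²) (K(r) = 1/(r + ((r² + r²) + √(26 + r))) = 1/(r + (2*r² + √(26 + r))) = 1/(r + (√(26 + r) + 2*r²)) = 1/(r + √(26 + r) + 2*r²))
(-24137 + K(L(-7))) + 26877 = (-24137 + 1/(-7 + √(26 - 7) + 2*(-7)²)) + 26877 = (-24137 + 1/(-7 + √19 + 2*49)) + 26877 = (-24137 + 1/(-7 + √19 + 98)) + 26877 = (-24137 + 1/(91 + √19)) + 26877 = 2740 + 1/(91 + √19)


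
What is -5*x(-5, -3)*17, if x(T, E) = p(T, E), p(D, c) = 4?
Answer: -340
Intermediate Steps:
x(T, E) = 4
-5*x(-5, -3)*17 = -5*4*17 = -20*17 = -340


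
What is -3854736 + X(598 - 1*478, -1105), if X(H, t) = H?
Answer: -3854616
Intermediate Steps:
-3854736 + X(598 - 1*478, -1105) = -3854736 + (598 - 1*478) = -3854736 + (598 - 478) = -3854736 + 120 = -3854616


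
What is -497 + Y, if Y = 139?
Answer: -358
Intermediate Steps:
-497 + Y = -497 + 139 = -358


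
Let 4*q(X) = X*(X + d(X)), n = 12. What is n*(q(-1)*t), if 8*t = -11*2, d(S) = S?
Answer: -33/2 ≈ -16.500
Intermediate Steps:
t = -11/4 (t = (-11*2)/8 = (⅛)*(-22) = -11/4 ≈ -2.7500)
q(X) = X²/2 (q(X) = (X*(X + X))/4 = (X*(2*X))/4 = (2*X²)/4 = X²/2)
n*(q(-1)*t) = 12*(((½)*(-1)²)*(-11/4)) = 12*(((½)*1)*(-11/4)) = 12*((½)*(-11/4)) = 12*(-11/8) = -33/2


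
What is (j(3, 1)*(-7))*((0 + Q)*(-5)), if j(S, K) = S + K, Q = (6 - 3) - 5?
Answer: -280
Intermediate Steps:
Q = -2 (Q = 3 - 5 = -2)
j(S, K) = K + S
(j(3, 1)*(-7))*((0 + Q)*(-5)) = ((1 + 3)*(-7))*((0 - 2)*(-5)) = (4*(-7))*(-2*(-5)) = -28*10 = -280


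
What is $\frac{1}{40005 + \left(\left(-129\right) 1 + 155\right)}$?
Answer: $\frac{1}{40031} \approx 2.4981 \cdot 10^{-5}$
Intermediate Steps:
$\frac{1}{40005 + \left(\left(-129\right) 1 + 155\right)} = \frac{1}{40005 + \left(-129 + 155\right)} = \frac{1}{40005 + 26} = \frac{1}{40031}$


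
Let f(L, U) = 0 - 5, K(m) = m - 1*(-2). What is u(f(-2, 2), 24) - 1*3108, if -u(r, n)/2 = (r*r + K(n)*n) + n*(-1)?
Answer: -4358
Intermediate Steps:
K(m) = 2 + m (K(m) = m + 2 = 2 + m)
f(L, U) = -5
u(r, n) = -2*r² + 2*n - 2*n*(2 + n) (u(r, n) = -2*((r*r + (2 + n)*n) + n*(-1)) = -2*((r² + n*(2 + n)) - n) = -2*(r² - n + n*(2 + n)) = -2*r² + 2*n - 2*n*(2 + n))
u(f(-2, 2), 24) - 1*3108 = (-2*(-5)² + 2*24 - 2*24*(2 + 24)) - 1*3108 = (-2*25 + 48 - 2*24*26) - 3108 = (-50 + 48 - 1248) - 3108 = -1250 - 3108 = -4358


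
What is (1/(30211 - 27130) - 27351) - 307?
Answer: -85214297/3081 ≈ -27658.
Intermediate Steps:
(1/(30211 - 27130) - 27351) - 307 = (1/3081 - 27351) - 307 = -84268430/3081 - 307 = -85214297/3081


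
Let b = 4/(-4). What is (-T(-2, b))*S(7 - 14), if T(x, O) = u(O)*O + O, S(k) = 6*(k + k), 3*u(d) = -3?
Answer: 0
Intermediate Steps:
u(d) = -1 (u(d) = (⅓)*(-3) = -1)
S(k) = 12*k (S(k) = 6*(2*k) = 12*k)
b = -1 (b = 4*(-¼) = -1)
T(x, O) = 0 (T(x, O) = -O + O = 0)
(-T(-2, b))*S(7 - 14) = (-1*0)*(12*(7 - 14)) = 0*(12*(-7)) = 0*(-84) = 0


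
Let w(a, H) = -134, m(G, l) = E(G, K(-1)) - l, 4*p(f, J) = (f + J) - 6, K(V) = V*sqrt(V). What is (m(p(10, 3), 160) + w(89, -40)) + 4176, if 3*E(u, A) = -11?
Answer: 11635/3 ≈ 3878.3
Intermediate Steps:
K(V) = V**(3/2)
E(u, A) = -11/3 (E(u, A) = (1/3)*(-11) = -11/3)
p(f, J) = -3/2 + J/4 + f/4 (p(f, J) = ((f + J) - 6)/4 = ((J + f) - 6)/4 = (-6 + J + f)/4 = -3/2 + J/4 + f/4)
m(G, l) = -11/3 - l
(m(p(10, 3), 160) + w(89, -40)) + 4176 = ((-11/3 - 1*160) - 134) + 4176 = ((-11/3 - 160) - 134) + 4176 = (-491/3 - 134) + 4176 = -893/3 + 4176 = 11635/3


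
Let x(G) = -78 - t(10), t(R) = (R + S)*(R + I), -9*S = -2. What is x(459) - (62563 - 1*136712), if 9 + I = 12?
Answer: 665443/9 ≈ 73938.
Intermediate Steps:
S = 2/9 (S = -1/9*(-2) = 2/9 ≈ 0.22222)
I = 3 (I = -9 + 12 = 3)
t(R) = (3 + R)*(2/9 + R) (t(R) = (R + 2/9)*(R + 3) = (2/9 + R)*(3 + R) = (3 + R)*(2/9 + R))
x(G) = -1898/9 (x(G) = -78 - (2/3 + 10**2 + (29/9)*10) = -78 - (2/3 + 100 + 290/9) = -78 - 1*1196/9 = -78 - 1196/9 = -1898/9)
x(459) - (62563 - 1*136712) = -1898/9 - (62563 - 1*136712) = -1898/9 - (62563 - 136712) = -1898/9 - 1*(-74149) = -1898/9 + 74149 = 665443/9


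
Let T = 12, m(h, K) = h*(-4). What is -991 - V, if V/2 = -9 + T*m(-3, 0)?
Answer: -1261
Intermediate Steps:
m(h, K) = -4*h
V = 270 (V = 2*(-9 + 12*(-4*(-3))) = 2*(-9 + 12*12) = 2*(-9 + 144) = 2*135 = 270)
-991 - V = -991 - 1*270 = -991 - 270 = -1261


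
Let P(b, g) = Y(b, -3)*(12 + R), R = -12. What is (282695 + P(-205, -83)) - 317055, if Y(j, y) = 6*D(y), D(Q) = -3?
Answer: -34360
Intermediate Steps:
Y(j, y) = -18 (Y(j, y) = 6*(-3) = -18)
P(b, g) = 0 (P(b, g) = -18*(12 - 12) = -18*0 = 0)
(282695 + P(-205, -83)) - 317055 = (282695 + 0) - 317055 = 282695 - 317055 = -34360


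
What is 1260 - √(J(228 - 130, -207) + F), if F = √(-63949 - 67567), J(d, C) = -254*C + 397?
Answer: 1260 - √(52975 + 14*I*√671) ≈ 1029.8 - 0.78781*I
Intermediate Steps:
J(d, C) = 397 - 254*C
F = 14*I*√671 (F = √(-131516) = 14*I*√671 ≈ 362.65*I)
1260 - √(J(228 - 130, -207) + F) = 1260 - √((397 - 254*(-207)) + 14*I*√671) = 1260 - √((397 + 52578) + 14*I*√671) = 1260 - √(52975 + 14*I*√671)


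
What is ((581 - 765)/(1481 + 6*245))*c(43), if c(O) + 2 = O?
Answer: -7544/2951 ≈ -2.5564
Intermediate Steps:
c(O) = -2 + O
((581 - 765)/(1481 + 6*245))*c(43) = ((581 - 765)/(1481 + 6*245))*(-2 + 43) = -184/(1481 + 1470)*41 = -184/2951*41 = -7544/2951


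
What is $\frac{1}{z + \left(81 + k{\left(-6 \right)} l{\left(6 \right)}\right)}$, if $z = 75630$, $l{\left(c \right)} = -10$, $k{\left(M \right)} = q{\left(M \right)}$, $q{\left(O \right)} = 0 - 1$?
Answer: $\frac{1}{75721} \approx 1.3206 \cdot 10^{-5}$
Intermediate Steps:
$q{\left(O \right)} = -1$
$k{\left(M \right)} = -1$
$\frac{1}{z + \left(81 + k{\left(-6 \right)} l{\left(6 \right)}\right)} = \frac{1}{75630 + \left(81 - -10\right)} = \frac{1}{75630 + \left(81 + 10\right)} = \frac{1}{75630 + 91} = \frac{1}{75721}$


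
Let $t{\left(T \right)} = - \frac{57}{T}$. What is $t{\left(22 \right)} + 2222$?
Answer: $\frac{48827}{22} \approx 2219.4$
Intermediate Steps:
$t{\left(22 \right)} + 2222 = - \frac{57}{22} + 2222 = \frac{48827}{22}$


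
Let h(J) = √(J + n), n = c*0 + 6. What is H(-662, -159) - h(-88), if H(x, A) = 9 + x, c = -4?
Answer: -653 - I*√82 ≈ -653.0 - 9.0554*I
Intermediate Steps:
n = 6 (n = -4*0 + 6 = 0 + 6 = 6)
h(J) = √(6 + J) (h(J) = √(J + 6) = √(6 + J))
H(-662, -159) - h(-88) = (9 - 662) - √(6 - 88) = -653 - √(-82) = -653 - I*√82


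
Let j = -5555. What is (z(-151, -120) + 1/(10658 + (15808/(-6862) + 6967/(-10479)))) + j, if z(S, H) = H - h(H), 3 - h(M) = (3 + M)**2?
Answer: 3068895009571588/383085129649 ≈ 8011.0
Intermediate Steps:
h(M) = 3 - (3 + M)**2
z(S, H) = -3 + H + (3 + H)**2 (z(S, H) = H - (3 - (3 + H)**2) = H + (-3 + (3 + H)**2) = -3 + H + (3 + H)**2)
(z(-151, -120) + 1/(10658 + (15808/(-6862) + 6967/(-10479)))) + j = ((-3 - 120 + (3 - 120)**2) + 1/(10658 + (15808/(-6862) + 6967/(-10479)))) - 5555 = ((-3 - 120 + (-117)**2) + 1/(10658 + (15808*(-1/6862) + 6967*(-1/10479)))) - 5555 = ((-3 - 120 + 13689) + 1/(10658 + (-7904/3431 - 6967/10479))) - 5555 = (13566 + 1/(10658 - 106729793/35953449)) - 5555 = (13566 + 1/(383085129649/35953449)) - 5555 = (13566 + 35953449/383085129649) - 5555 = 5196932904771783/383085129649 - 5555 = 3068895009571588/383085129649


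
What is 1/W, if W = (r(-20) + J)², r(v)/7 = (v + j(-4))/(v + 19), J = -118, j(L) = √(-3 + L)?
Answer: I/(141*I + 308*√7) ≈ 0.00020616 + 0.0011915*I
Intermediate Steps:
r(v) = 7*(v + I*√7)/(19 + v) (r(v) = 7*((v + √(-3 - 4))/(v + 19)) = 7*((v + √(-7))/(19 + v)) = 7*((v + I*√7)/(19 + v)) = 7*(v + I*√7)/(19 + v))
W = (22 - 7*I*√7)² (W = (7*(-20 + I*√7)/(19 - 20) - 118)² = (7*(-20 + I*√7)/(-1) - 118)² = (7*(-1)*(-20 + I*√7) - 118)² = ((140 - 7*I*√7) - 118)² = (22 - 7*I*√7)² ≈ 141.0 - 814.89*I)
1/W = 1/(141 - 308*I*√7)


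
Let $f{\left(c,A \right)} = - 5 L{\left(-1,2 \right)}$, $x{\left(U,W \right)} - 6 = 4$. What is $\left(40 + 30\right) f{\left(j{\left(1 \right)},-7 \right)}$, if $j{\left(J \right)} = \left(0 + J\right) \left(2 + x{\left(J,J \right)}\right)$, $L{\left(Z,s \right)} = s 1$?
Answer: $-700$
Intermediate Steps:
$x{\left(U,W \right)} = 10$ ($x{\left(U,W \right)} = 6 + 4 = 10$)
$L{\left(Z,s \right)} = s$
$j{\left(J \right)} = 12 J$ ($j{\left(J \right)} = \left(0 + J\right) \left(2 + 10\right) = J 12 = 12 J$)
$f{\left(c,A \right)} = -10$ ($f{\left(c,A \right)} = \left(-5\right) 2 = -10$)
$\left(40 + 30\right) f{\left(j{\left(1 \right)},-7 \right)} = \left(40 + 30\right) \left(-10\right) = 70 \left(-10\right) = -700$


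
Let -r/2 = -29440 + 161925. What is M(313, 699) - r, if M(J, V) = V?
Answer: 265669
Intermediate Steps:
r = -264970 (r = -2*(-29440 + 161925) = -2*132485 = -264970)
M(313, 699) - r = 699 - 1*(-264970) = 699 + 264970 = 265669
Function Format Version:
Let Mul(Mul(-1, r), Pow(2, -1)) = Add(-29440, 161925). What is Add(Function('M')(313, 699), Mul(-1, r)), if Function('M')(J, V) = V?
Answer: 265669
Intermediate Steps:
r = -264970 (r = Mul(-2, Add(-29440, 161925)) = Mul(-2, 132485) = -264970)
Add(Function('M')(313, 699), Mul(-1, r)) = Add(699, Mul(-1, -264970)) = Add(699, 264970) = 265669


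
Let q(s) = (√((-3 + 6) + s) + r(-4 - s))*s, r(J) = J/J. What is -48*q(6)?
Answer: -1152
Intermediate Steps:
r(J) = 1
q(s) = s*(1 + √(3 + s)) (q(s) = (√((-3 + 6) + s) + 1)*s = (√(3 + s) + 1)*s = (1 + √(3 + s))*s = s*(1 + √(3 + s)))
-48*q(6) = -288*(1 + √(3 + 6)) = -288*(1 + √9) = -288*(1 + 3) = -288*4 = -48*24 = -1152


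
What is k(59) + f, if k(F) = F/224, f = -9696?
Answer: -2171845/224 ≈ -9695.7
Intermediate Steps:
k(F) = F/224 (k(F) = F*(1/224) = F/224)
k(59) + f = (1/224)*59 - 9696 = 59/224 - 9696 = -2171845/224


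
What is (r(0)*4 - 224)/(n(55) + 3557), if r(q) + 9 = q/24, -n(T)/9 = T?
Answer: -130/1531 ≈ -0.084912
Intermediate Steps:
n(T) = -9*T
r(q) = -9 + q/24
(r(0)*4 - 224)/(n(55) + 3557) = ((-9 + (1/24)*0)*4 - 224)/(-9*55 + 3557) = ((-9 + 0)*4 - 224)/(-495 + 3557) = (-9*4 - 224)/3062 = (-36 - 224)*(1/3062) = -260*1/3062 = -130/1531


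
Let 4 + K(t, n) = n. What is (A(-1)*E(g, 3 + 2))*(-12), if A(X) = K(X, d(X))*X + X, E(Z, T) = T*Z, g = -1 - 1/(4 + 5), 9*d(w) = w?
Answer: 5600/27 ≈ 207.41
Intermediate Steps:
d(w) = w/9
g = -10/9 (g = -1 - 1/9 = -10/9 ≈ -1.1111)
K(t, n) = -4 + n
A(X) = X + X*(-4 + X/9) (A(X) = (-4 + X/9)*X + X = X*(-4 + X/9) + X = X + X*(-4 + X/9))
(A(-1)*E(g, 3 + 2))*(-12) = (((1/9)*(-1)*(-27 - 1))*((3 + 2)*(-10/9)))*(-12) = (((1/9)*(-1)*(-28))*(5*(-10/9)))*(-12) = ((28/9)*(-50/9))*(-12) = -1400/81*(-12) = 5600/27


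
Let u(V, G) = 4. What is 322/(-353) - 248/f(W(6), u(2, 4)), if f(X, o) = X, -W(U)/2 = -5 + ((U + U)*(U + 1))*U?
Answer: -116906/176147 ≈ -0.66368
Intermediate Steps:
W(U) = 10 - 4*U²*(1 + U) (W(U) = -2*(-5 + ((U + U)*(U + 1))*U) = -2*(-5 + ((2*U)*(1 + U))*U) = -2*(-5 + (2*U*(1 + U))*U) = -2*(-5 + 2*U²*(1 + U)) = 10 - 4*U²*(1 + U))
322/(-353) - 248/f(W(6), u(2, 4)) = 322/(-353) - 248/(10 - 4*6² - 4*6³) = 322*(-1/353) - 248/(10 - 4*36 - 4*216) = -322/353 - 248/(10 - 144 - 864) = -322/353 - 248/(-998) = -322/353 - 248*(-1/998) = -322/353 + 124/499 = -116906/176147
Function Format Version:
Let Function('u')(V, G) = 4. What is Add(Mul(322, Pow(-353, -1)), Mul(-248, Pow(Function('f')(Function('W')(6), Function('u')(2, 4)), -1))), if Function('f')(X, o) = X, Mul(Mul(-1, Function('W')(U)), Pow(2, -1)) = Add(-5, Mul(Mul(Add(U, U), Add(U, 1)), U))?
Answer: Rational(-116906, 176147) ≈ -0.66368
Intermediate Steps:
Function('W')(U) = Add(10, Mul(-4, Pow(U, 2), Add(1, U))) (Function('W')(U) = Mul(-2, Add(-5, Mul(Mul(Add(U, U), Add(U, 1)), U))) = Mul(-2, Add(-5, Mul(Mul(Mul(2, U), Add(1, U)), U))) = Mul(-2, Add(-5, Mul(Mul(2, U, Add(1, U)), U))) = Mul(-2, Add(-5, Mul(2, Pow(U, 2), Add(1, U)))) = Add(10, Mul(-4, Pow(U, 2), Add(1, U))))
Add(Mul(322, Pow(-353, -1)), Mul(-248, Pow(Function('f')(Function('W')(6), Function('u')(2, 4)), -1))) = Add(Mul(322, Pow(-353, -1)), Mul(-248, Pow(Add(10, Mul(-4, Pow(6, 2)), Mul(-4, Pow(6, 3))), -1))) = Add(Mul(322, Rational(-1, 353)), Mul(-248, Pow(Add(10, Mul(-4, 36), Mul(-4, 216)), -1))) = Add(Rational(-322, 353), Mul(-248, Pow(Add(10, -144, -864), -1))) = Add(Rational(-322, 353), Mul(-248, Pow(-998, -1))) = Add(Rational(-322, 353), Mul(-248, Rational(-1, 998))) = Add(Rational(-322, 353), Rational(124, 499)) = Rational(-116906, 176147)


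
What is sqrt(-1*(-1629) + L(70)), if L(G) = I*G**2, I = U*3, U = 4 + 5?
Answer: 3*sqrt(14881) ≈ 365.96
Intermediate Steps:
U = 9
I = 27 (I = 9*3 = 27)
L(G) = 27*G**2
sqrt(-1*(-1629) + L(70)) = sqrt(-1*(-1629) + 27*70**2) = sqrt(1629 + 27*4900) = sqrt(1629 + 132300) = sqrt(133929) = 3*sqrt(14881)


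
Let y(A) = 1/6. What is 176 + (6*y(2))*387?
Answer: 563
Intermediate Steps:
y(A) = 1/6
176 + (6*y(2))*387 = 176 + (6*(1/6))*387 = 176 + 1*387 = 176 + 387 = 563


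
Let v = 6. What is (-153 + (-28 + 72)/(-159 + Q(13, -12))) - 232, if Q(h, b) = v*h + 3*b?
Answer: -45089/117 ≈ -385.38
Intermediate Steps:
Q(h, b) = 3*b + 6*h (Q(h, b) = 6*h + 3*b = 3*b + 6*h)
(-153 + (-28 + 72)/(-159 + Q(13, -12))) - 232 = (-153 + (-28 + 72)/(-159 + (3*(-12) + 6*13))) - 232 = (-153 + 44/(-159 + (-36 + 78))) - 232 = (-153 + 44/(-159 + 42)) - 232 = (-153 + 44/(-117)) - 232 = (-153 + 44*(-1/117)) - 232 = (-153 - 44/117) - 232 = -17945/117 - 232 = -45089/117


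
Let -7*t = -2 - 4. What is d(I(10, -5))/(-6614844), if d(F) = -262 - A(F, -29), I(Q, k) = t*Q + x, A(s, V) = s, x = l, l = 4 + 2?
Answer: 484/11575977 ≈ 4.1811e-5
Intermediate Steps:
t = 6/7 (t = -(-2 - 4)/7 = -1/7*(-6) = 6/7 ≈ 0.85714)
l = 6
x = 6
I(Q, k) = 6 + 6*Q/7 (I(Q, k) = 6*Q/7 + 6 = 6 + 6*Q/7)
d(F) = -262 - F
d(I(10, -5))/(-6614844) = (-262 - (6 + (6/7)*10))/(-6614844) = (-262 - (6 + 60/7))*(-1/6614844) = (-262 - 1*102/7)*(-1/6614844) = (-262 - 102/7)*(-1/6614844) = -1936/7*(-1/6614844) = 484/11575977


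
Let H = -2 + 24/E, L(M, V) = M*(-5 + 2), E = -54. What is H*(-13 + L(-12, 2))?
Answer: -506/9 ≈ -56.222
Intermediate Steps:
L(M, V) = -3*M (L(M, V) = M*(-3) = -3*M)
H = -22/9 (H = -2 + 24/(-54) = -2 + 24*(-1/54) = -2 - 4/9 = -22/9 ≈ -2.4444)
H*(-13 + L(-12, 2)) = -22*(-13 - 3*(-12))/9 = -22*(-13 + 36)/9 = -22/9*23 = -506/9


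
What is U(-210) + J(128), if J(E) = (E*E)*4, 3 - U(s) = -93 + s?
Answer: 65842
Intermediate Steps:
U(s) = 96 - s (U(s) = 3 - (-93 + s) = 3 + (93 - s) = 96 - s)
J(E) = 4*E² (J(E) = E²*4 = 4*E²)
U(-210) + J(128) = (96 - 1*(-210)) + 4*128² = (96 + 210) + 4*16384 = 306 + 65536 = 65842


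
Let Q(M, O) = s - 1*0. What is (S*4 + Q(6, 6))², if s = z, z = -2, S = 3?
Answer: 100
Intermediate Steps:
s = -2
Q(M, O) = -2 (Q(M, O) = -2 - 1*0 = -2 + 0 = -2)
(S*4 + Q(6, 6))² = (3*4 - 2)² = (12 - 2)² = 10² = 100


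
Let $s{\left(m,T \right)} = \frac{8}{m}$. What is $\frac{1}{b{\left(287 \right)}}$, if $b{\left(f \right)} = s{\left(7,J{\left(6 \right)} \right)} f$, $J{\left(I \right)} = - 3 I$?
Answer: $\frac{1}{328} \approx 0.0030488$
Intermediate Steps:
$b{\left(f \right)} = \frac{8 f}{7}$ ($b{\left(f \right)} = \frac{8}{7} f = 8 \cdot \frac{1}{7} f = \frac{8 f}{7}$)
$\frac{1}{b{\left(287 \right)}} = \frac{1}{\frac{8}{7} \cdot 287} = \frac{1}{328}$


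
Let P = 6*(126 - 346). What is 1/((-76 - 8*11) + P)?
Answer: -1/1484 ≈ -0.00067385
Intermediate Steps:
P = -1320 (P = 6*(-220) = -1320)
1/((-76 - 8*11) + P) = 1/((-76 - 8*11) - 1320) = 1/((-76 - 88) - 1320) = 1/(-164 - 1320) = 1/(-1484) = -1/1484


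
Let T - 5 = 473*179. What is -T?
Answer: -84672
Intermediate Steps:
T = 84672 (T = 5 + 473*179 = 5 + 84667 = 84672)
-T = -1*84672 = -84672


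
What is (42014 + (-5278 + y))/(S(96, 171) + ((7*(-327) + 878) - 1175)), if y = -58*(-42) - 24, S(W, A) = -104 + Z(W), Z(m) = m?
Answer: -19574/1297 ≈ -15.092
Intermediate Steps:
S(W, A) = -104 + W
y = 2412 (y = 2436 - 24 = 2412)
(42014 + (-5278 + y))/(S(96, 171) + ((7*(-327) + 878) - 1175)) = (42014 + (-5278 + 2412))/((-104 + 96) + ((7*(-327) + 878) - 1175)) = (42014 - 2866)/(-8 + ((-2289 + 878) - 1175)) = 39148/(-8 + (-1411 - 1175)) = 39148/(-8 - 2586) = 39148/(-2594) = 39148*(-1/2594) = -19574/1297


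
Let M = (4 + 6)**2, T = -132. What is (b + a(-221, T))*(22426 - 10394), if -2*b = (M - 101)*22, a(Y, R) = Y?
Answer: -2526720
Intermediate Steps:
M = 100 (M = 10**2 = 100)
b = 11 (b = -(100 - 101)*22/2 = -(-1)*22/2 = -1/2*(-22) = 11)
(b + a(-221, T))*(22426 - 10394) = (11 - 221)*(22426 - 10394) = -210*12032 = -2526720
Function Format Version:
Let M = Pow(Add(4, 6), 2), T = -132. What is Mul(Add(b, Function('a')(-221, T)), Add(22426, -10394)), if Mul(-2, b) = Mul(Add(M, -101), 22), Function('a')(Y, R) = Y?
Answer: -2526720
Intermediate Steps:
M = 100 (M = Pow(10, 2) = 100)
b = 11 (b = Mul(Rational(-1, 2), Mul(Add(100, -101), 22)) = Mul(Rational(-1, 2), Mul(-1, 22)) = Mul(Rational(-1, 2), -22) = 11)
Mul(Add(b, Function('a')(-221, T)), Add(22426, -10394)) = Mul(Add(11, -221), Add(22426, -10394)) = Mul(-210, 12032) = -2526720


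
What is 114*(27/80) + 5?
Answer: 1739/40 ≈ 43.475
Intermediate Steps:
114*(27/80) + 5 = 1539/40 + 5 = 1739/40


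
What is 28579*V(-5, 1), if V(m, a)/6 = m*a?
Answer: -857370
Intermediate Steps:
V(m, a) = 6*a*m (V(m, a) = 6*(m*a) = 6*(a*m) = 6*a*m)
28579*V(-5, 1) = 28579*(6*1*(-5)) = 28579*(-30) = -857370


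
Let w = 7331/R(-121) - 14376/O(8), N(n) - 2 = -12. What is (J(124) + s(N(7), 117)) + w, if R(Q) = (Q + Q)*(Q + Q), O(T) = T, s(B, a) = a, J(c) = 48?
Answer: -95569117/58564 ≈ -1631.9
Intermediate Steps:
N(n) = -10 (N(n) = 2 - 12 = -10)
R(Q) = 4*Q**2 (R(Q) = (2*Q)*(2*Q) = 4*Q**2)
w = -105232177/58564 (w = 7331/((4*(-121)**2)) - 14376/8 = 7331/((4*14641)) - 14376*1/8 = 7331/58564 - 1797 = -105232177/58564 ≈ -1796.9)
(J(124) + s(N(7), 117)) + w = (48 + 117) - 105232177/58564 = 165 - 105232177/58564 = -95569117/58564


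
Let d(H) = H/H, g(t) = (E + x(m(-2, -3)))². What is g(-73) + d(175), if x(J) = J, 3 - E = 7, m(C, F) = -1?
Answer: 26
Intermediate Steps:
E = -4 (E = 3 - 1*7 = 3 - 7 = -4)
g(t) = 25 (g(t) = (-4 - 1)² = (-5)² = 25)
d(H) = 1
g(-73) + d(175) = 25 + 1 = 26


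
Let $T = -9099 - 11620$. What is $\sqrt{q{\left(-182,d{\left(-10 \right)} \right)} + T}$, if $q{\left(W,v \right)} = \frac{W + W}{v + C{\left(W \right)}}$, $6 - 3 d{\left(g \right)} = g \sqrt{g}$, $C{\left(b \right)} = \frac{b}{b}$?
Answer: $\sqrt{\frac{-187563 - 207190 i \sqrt{10}}{9 + 10 i \sqrt{10}}} \approx 0.111 + 143.97 i$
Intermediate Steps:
$C{\left(b \right)} = 1$
$d{\left(g \right)} = 2 - \frac{g^{\frac{3}{2}}}{3}$ ($d{\left(g \right)} = 2 - \frac{g \sqrt{g}}{3} = 2 - \frac{g^{\frac{3}{2}}}{3}$)
$q{\left(W,v \right)} = \frac{2 W}{1 + v}$ ($q{\left(W,v \right)} = \frac{W + W}{v + 1} = \frac{2 W}{1 + v}$)
$T = -20719$ ($T = -9099 - 11620 = -20719$)
$\sqrt{q{\left(-182,d{\left(-10 \right)} \right)} + T} = \sqrt{2 \left(-182\right) \frac{1}{1 + \left(2 - \frac{\left(-10\right)^{\frac{3}{2}}}{3}\right)} - 20719} = \sqrt{2 \left(-182\right) \frac{1}{1 + \left(2 - \frac{\left(-10\right) i \sqrt{10}}{3}\right)} - 20719} = \sqrt{2 \left(-182\right) \frac{1}{1 + \left(2 + \frac{10 i \sqrt{10}}{3}\right)} - 20719} = \sqrt{2 \left(-182\right) \frac{1}{3 + \frac{10 i \sqrt{10}}{3}} - 20719} = \sqrt{- \frac{364}{3 + \frac{10 i \sqrt{10}}{3}} - 20719} = \sqrt{-20719 - \frac{364}{3 + \frac{10 i \sqrt{10}}{3}}}$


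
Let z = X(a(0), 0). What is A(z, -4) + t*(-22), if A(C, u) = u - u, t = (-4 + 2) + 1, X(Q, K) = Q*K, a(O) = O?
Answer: 22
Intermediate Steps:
X(Q, K) = K*Q
z = 0 (z = 0*0 = 0)
t = -1 (t = -2 + 1 = -1)
A(C, u) = 0
A(z, -4) + t*(-22) = 0 - 1*(-22) = 0 + 22 = 22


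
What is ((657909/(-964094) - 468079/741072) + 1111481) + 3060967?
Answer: 1490529531762405095/357231534384 ≈ 4.1724e+6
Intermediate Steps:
((657909/(-964094) - 468079/741072) + 1111481) + 3060967 = ((657909*(-1/964094) - 468079*1/741072) + 1111481) + 3060967 = ((-657909/964094 - 468079/741072) + 1111481) + 3060967 = (-469415046937/357231534384 + 1111481) + 3060967 = 397055593653615767/357231534384 + 3060967 = 1490529531762405095/357231534384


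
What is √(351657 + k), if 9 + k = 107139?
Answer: 7*√9363 ≈ 677.34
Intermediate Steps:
k = 107130 (k = -9 + 107139 = 107130)
√(351657 + k) = √(351657 + 107130) = √458787 = 7*√9363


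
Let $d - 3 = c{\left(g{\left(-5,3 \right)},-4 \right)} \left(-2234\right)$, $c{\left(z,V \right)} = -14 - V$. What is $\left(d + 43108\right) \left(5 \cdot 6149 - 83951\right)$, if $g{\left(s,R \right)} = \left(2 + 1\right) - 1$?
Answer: $-3482385906$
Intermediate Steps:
$g{\left(s,R \right)} = 2$ ($g{\left(s,R \right)} = 3 - 1 = 2$)
$d = 22343$ ($d = 3 + \left(-14 - -4\right) \left(-2234\right) = 3 + \left(-14 + 4\right) \left(-2234\right) = 3 - -22340 = 3 + 22340 = 22343$)
$\left(d + 43108\right) \left(5 \cdot 6149 - 83951\right) = \left(22343 + 43108\right) \left(5 \cdot 6149 - 83951\right) = 65451 \left(30745 - 83951\right) = 65451 \left(-53206\right) = -3482385906$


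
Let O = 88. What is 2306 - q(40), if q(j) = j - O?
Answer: 2354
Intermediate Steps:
q(j) = -88 + j (q(j) = j - 1*88 = j - 88 = -88 + j)
2306 - q(40) = 2306 - (-88 + 40) = 2306 - 1*(-48) = 2306 + 48 = 2354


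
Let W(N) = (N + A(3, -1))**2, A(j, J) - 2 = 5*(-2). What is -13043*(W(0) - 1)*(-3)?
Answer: 2465127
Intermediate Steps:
A(j, J) = -8 (A(j, J) = 2 + 5*(-2) = 2 - 10 = -8)
W(N) = (-8 + N)**2 (W(N) = (N - 8)**2 = (-8 + N)**2)
-13043*(W(0) - 1)*(-3) = -13043*((-8 + 0)**2 - 1)*(-3) = -13043*((-8)**2 - 1)*(-3) = -13043*(64 - 1)*(-3) = -821709*(-3) = -13043*(-189) = 2465127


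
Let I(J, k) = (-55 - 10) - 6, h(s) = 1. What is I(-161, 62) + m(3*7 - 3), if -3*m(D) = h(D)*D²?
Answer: -179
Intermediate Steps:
I(J, k) = -71 (I(J, k) = -65 - 6 = -71)
m(D) = -D²/3
I(-161, 62) + m(3*7 - 3) = -71 - (3*7 - 3)²/3 = -71 - (21 - 3)²/3 = -71 - ⅓*18² = -71 - ⅓*324 = -71 - 108 = -179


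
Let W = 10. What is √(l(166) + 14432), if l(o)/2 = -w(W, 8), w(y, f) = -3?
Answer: √14438 ≈ 120.16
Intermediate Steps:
l(o) = 6 (l(o) = 2*(-1*(-3)) = 2*3 = 6)
√(l(166) + 14432) = √(6 + 14432) = √14438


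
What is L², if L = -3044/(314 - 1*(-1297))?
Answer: 9265936/2595321 ≈ 3.5702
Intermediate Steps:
L = -3044/1611 (L = -3044/(314 + 1297) = -3044/1611 ≈ -1.8895)
L² = (-3044/1611)² = 9265936/2595321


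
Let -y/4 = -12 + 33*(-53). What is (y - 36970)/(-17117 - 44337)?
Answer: 14963/30727 ≈ 0.48697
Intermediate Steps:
y = 7044 (y = -4*(-12 + 33*(-53)) = -4*(-12 - 1749) = -4*(-1761) = 7044)
(y - 36970)/(-17117 - 44337) = (7044 - 36970)/(-17117 - 44337) = -29926/(-61454) = -29926*(-1/61454) = 14963/30727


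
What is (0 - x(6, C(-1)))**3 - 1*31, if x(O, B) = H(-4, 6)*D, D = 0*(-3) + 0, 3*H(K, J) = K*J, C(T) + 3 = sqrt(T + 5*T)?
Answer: -31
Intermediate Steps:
C(T) = -3 + sqrt(6)*sqrt(T) (C(T) = -3 + sqrt(T + 5*T) = -3 + sqrt(6*T) = -3 + sqrt(6)*sqrt(T))
H(K, J) = J*K/3 (H(K, J) = (K*J)/3 = (J*K)/3 = J*K/3)
D = 0 (D = 0 + 0 = 0)
x(O, B) = 0 (x(O, B) = ((1/3)*6*(-4))*0 = -8*0 = 0)
(0 - x(6, C(-1)))**3 - 1*31 = (0 - 1*0)**3 - 1*31 = (0 + 0)**3 - 31 = 0**3 - 31 = 0 - 31 = -31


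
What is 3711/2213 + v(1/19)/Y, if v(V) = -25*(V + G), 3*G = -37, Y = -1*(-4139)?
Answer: 914237753/522097599 ≈ 1.7511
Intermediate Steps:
Y = 4139
G = -37/3 (G = (1/3)*(-37) = -37/3 ≈ -12.333)
v(V) = 925/3 - 25*V (v(V) = -25*(V - 37/3) = -25*(-37/3 + V) = 925/3 - 25*V)
3711/2213 + v(1/19)/Y = 3711/2213 + (925/3 - 25/19)/4139 = 3711*(1/2213) + (925/3 - 25*1/19)*(1/4139) = 3711/2213 + (925/3 - 25/19)*(1/4139) = 3711/2213 + (17500/57)*(1/4139) = 3711/2213 + 17500/235923 = 914237753/522097599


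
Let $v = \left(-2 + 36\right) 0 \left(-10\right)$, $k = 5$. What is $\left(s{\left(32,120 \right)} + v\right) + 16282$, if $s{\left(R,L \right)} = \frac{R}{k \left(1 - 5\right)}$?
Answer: $\frac{81402}{5} \approx 16280.0$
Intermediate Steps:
$s{\left(R,L \right)} = - \frac{R}{20}$ ($s{\left(R,L \right)} = \frac{R}{5 \left(1 - 5\right)} = \frac{R}{5 \left(-4\right)} = \frac{R}{-20} = R \left(- \frac{1}{20}\right) = - \frac{R}{20}$)
$v = 0$ ($v = 34 \cdot 0 = 0$)
$\left(s{\left(32,120 \right)} + v\right) + 16282 = \left(\left(- \frac{1}{20}\right) 32 + 0\right) + 16282 = \left(- \frac{8}{5} + 0\right) + 16282 = - \frac{8}{5} + 16282 = \frac{81402}{5}$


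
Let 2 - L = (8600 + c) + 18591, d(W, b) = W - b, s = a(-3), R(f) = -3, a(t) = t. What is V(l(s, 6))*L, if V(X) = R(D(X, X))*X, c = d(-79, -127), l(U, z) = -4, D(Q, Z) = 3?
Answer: -326844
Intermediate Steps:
s = -3
c = 48 (c = -79 - 1*(-127) = -79 + 127 = 48)
L = -27237 (L = 2 - ((8600 + 48) + 18591) = 2 - (8648 + 18591) = 2 - 1*27239 = 2 - 27239 = -27237)
V(X) = -3*X
V(l(s, 6))*L = -3*(-4)*(-27237) = 12*(-27237) = -326844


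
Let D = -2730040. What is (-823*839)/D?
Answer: 690497/2730040 ≈ 0.25293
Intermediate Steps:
(-823*839)/D = -823*839/(-2730040) = -690497*(-1/2730040) = 690497/2730040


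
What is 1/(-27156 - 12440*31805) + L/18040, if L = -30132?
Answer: -189733788605/113593440356 ≈ -1.6703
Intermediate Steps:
1/(-27156 - 12440*31805) + L/18040 = 1/(-27156 - 12440*31805) - 30132/18040 = (1/31805)/(-39596) - 30132*1/18040 = -1/39596*1/31805 - 7533/4510 = -1/1259350780 - 7533/4510 = -189733788605/113593440356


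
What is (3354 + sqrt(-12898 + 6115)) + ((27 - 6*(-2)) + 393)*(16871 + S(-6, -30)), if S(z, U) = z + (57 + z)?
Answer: 7311066 + I*sqrt(6783) ≈ 7.3111e+6 + 82.359*I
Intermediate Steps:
S(z, U) = 57 + 2*z
(3354 + sqrt(-12898 + 6115)) + ((27 - 6*(-2)) + 393)*(16871 + S(-6, -30)) = (3354 + sqrt(-12898 + 6115)) + ((27 - 6*(-2)) + 393)*(16871 + (57 + 2*(-6))) = (3354 + sqrt(-6783)) + ((27 + 12) + 393)*(16871 + (57 - 12)) = (3354 + I*sqrt(6783)) + (39 + 393)*(16871 + 45) = (3354 + I*sqrt(6783)) + 432*16916 = (3354 + I*sqrt(6783)) + 7307712 = 7311066 + I*sqrt(6783)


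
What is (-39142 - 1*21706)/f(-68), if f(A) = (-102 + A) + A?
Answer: 30424/119 ≈ 255.66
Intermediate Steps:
f(A) = -102 + 2*A
(-39142 - 1*21706)/f(-68) = (-39142 - 1*21706)/(-102 + 2*(-68)) = (-39142 - 21706)/(-102 - 136) = -60848/(-238) = -60848*(-1/238) = 30424/119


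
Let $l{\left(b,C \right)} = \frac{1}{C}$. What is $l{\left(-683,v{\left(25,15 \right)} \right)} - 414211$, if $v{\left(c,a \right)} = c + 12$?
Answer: $- \frac{15325806}{37} \approx -4.1421 \cdot 10^{5}$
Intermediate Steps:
$v{\left(c,a \right)} = 12 + c$
$l{\left(-683,v{\left(25,15 \right)} \right)} - 414211 = \frac{1}{12 + 25} - 414211 = \frac{1}{37} - 414211 = - \frac{15325806}{37}$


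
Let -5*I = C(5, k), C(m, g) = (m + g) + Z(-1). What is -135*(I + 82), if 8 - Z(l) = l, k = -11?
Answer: -10989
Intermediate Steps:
Z(l) = 8 - l
C(m, g) = 9 + g + m (C(m, g) = (m + g) + (8 - 1*(-1)) = (g + m) + (8 + 1) = (g + m) + 9 = 9 + g + m)
I = -⅗ (I = -(9 - 11 + 5)/5 = -⅕*3 = -⅗ ≈ -0.60000)
-135*(I + 82) = -135*(-⅗ + 82) = -135*407/5 = -10989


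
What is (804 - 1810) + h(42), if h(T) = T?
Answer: -964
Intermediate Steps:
(804 - 1810) + h(42) = (804 - 1810) + 42 = -1006 + 42 = -964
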